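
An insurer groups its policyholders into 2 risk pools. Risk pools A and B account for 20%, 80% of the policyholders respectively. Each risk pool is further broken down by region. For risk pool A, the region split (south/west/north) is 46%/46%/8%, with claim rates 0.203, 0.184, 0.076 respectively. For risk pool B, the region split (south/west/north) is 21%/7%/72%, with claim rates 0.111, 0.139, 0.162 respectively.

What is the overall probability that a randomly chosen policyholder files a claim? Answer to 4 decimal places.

P(C) ≈ 0.1566

P(C|A) = 0.46·0.203 + 0.46·0.184 + 0.08·0.076 = 0.09338 + 0.08464 + 0.00608 = 0.1841
P(C|B) = 0.21·0.111 + 0.07·0.139 + 0.72·0.162 = 0.02331 + 0.00973 + 0.11664 = 0.14968
By total probability over the outer partition,
P(C) = 0.2·0.1841 + 0.8·0.14968
      = 0.03682 + 0.119744 = 0.156564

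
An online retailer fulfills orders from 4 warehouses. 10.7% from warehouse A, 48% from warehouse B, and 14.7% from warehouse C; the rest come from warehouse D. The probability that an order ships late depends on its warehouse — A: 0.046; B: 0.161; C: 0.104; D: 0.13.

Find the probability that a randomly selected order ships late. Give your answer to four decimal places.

P(D) = 1 − (0.107 + 0.48 + 0.147) = 0.266.
By the law of total probability,
P(L) = P(L|A)·P(A) + P(L|B)·P(B) + P(L|C)·P(C) + P(L|D)·P(D)
      = 0.046·0.107 + 0.161·0.48 + 0.104·0.147 + 0.13·0.266
      = 0.004922 + 0.07728 + 0.015288 + 0.03458 = 0.13207

P(L) ≈ 0.1321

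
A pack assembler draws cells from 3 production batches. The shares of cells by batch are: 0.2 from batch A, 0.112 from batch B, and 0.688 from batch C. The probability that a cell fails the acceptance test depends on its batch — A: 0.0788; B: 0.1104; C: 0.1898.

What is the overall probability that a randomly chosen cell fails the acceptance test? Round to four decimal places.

0.1587

P(F) = P(F|A)·P(A) + P(F|B)·P(B) + P(F|C)·P(C)
      = 0.0788·0.2 + 0.1104·0.112 + 0.1898·0.688
      = 0.01576 + 0.0123648 + 0.1305824 = 0.1587072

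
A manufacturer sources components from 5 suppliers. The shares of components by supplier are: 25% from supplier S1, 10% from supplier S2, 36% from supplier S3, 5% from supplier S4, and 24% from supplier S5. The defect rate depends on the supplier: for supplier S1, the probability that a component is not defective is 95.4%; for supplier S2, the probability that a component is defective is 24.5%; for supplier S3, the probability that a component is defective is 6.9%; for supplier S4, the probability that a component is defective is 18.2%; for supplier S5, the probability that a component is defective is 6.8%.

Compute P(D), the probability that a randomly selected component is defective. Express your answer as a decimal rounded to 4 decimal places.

P(D|S1) = 1 − 0.954 = 0.046.
P(D) = P(D|S1)·P(S1) + P(D|S2)·P(S2) + P(D|S3)·P(S3) + P(D|S4)·P(S4) + P(D|S5)·P(S5)
      = 0.046·0.25 + 0.245·0.1 + 0.069·0.36 + 0.182·0.05 + 0.068·0.24
      = 0.0115 + 0.0245 + 0.02484 + 0.0091 + 0.01632 = 0.08626

0.0863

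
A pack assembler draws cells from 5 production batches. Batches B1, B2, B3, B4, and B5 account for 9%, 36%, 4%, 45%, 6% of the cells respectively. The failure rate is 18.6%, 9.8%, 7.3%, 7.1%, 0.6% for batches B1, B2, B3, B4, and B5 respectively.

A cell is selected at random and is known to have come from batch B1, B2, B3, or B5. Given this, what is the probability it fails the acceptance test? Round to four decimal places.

P(F|S) ≈ 0.1005

Let S = {B1, B2, B3, B5}.
P(S) = 0.09 + 0.36 + 0.04 + 0.06 = 0.55.
P(F ∩ S) = 0.186·0.09 + 0.098·0.36 + 0.073·0.04 + 0.006·0.06 = 0.01674 + 0.03528 + 0.00292 + 0.00036 = 0.0553.
P(F | S) = 0.0553 / 0.55 = 0.100545…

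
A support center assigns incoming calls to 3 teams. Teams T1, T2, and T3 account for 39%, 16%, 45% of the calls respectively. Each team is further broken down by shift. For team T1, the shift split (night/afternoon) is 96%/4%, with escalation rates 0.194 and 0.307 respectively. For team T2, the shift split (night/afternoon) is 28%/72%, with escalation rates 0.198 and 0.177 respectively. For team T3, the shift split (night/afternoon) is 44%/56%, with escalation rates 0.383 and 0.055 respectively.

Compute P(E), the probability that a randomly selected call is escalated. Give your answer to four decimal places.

P(E|T1) = 0.96·0.194 + 0.04·0.307 = 0.18624 + 0.01228 = 0.19852
P(E|T2) = 0.28·0.198 + 0.72·0.177 = 0.05544 + 0.12744 = 0.18288
P(E|T3) = 0.44·0.383 + 0.56·0.055 = 0.16852 + 0.0308 = 0.19932
By total probability over the outer partition,
P(E) = 0.39·0.19852 + 0.16·0.18288 + 0.45·0.19932
      = 0.0774228 + 0.0292608 + 0.089694 = 0.1963776

0.1964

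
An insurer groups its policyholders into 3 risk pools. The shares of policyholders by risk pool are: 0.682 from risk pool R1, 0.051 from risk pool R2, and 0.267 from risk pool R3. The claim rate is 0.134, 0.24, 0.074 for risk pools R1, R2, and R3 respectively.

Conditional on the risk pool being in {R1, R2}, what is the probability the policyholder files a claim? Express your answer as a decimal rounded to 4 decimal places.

Let S = {R1, R2}.
P(S) = 0.682 + 0.051 = 0.733.
P(C ∩ S) = 0.134·0.682 + 0.24·0.051 = 0.091388 + 0.01224 = 0.103628.
P(C | S) = 0.103628 / 0.733 = 0.141375…

0.1414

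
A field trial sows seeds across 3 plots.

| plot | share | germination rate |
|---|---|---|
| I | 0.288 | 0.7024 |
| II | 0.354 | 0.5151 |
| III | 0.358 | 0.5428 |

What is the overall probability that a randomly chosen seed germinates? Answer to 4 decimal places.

P(G) ≈ 0.5790

Summing over the partition,
P(G) = P(G|I)·P(I) + P(G|II)·P(II) + P(G|III)·P(III)
      = 0.7024·0.288 + 0.5151·0.354 + 0.5428·0.358
      = 0.2022912 + 0.1823454 + 0.1943224 = 0.578959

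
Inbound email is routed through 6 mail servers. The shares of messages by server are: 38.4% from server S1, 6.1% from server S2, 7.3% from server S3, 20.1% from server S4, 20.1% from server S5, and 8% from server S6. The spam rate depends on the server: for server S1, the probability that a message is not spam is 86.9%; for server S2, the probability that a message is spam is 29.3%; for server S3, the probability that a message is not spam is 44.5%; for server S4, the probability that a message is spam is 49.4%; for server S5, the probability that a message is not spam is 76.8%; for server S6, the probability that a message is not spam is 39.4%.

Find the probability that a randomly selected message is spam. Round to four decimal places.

0.3031

P(S|S1) = 1 − 0.869 = 0.131.
P(S|S3) = 1 − 0.445 = 0.555.
P(S|S5) = 1 − 0.768 = 0.232.
P(S|S6) = 1 − 0.394 = 0.606.
P(S) = P(S|S1)·P(S1) + P(S|S2)·P(S2) + P(S|S3)·P(S3) + P(S|S4)·P(S4) + P(S|S5)·P(S5) + P(S|S6)·P(S6)
      = 0.131·0.384 + 0.293·0.061 + 0.555·0.073 + 0.494·0.201 + 0.232·0.201 + 0.606·0.08
      = 0.050304 + 0.017873 + 0.040515 + 0.099294 + 0.046632 + 0.04848 = 0.303098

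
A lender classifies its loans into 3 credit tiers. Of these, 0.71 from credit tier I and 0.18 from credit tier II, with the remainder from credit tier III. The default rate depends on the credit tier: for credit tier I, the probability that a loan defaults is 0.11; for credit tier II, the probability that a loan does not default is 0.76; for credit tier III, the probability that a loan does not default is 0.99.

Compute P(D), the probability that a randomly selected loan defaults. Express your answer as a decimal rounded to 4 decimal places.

P(III) = 1 − (0.71 + 0.18) = 0.11.
P(D|II) = 1 − 0.76 = 0.24.
P(D|III) = 1 − 0.99 = 0.01.
By the law of total probability,
P(D) = P(D|I)·P(I) + P(D|II)·P(II) + P(D|III)·P(III)
      = 0.11·0.71 + 0.24·0.18 + 0.01·0.11
      = 0.0781 + 0.0432 + 0.0011 = 0.1224

P(D) ≈ 0.1224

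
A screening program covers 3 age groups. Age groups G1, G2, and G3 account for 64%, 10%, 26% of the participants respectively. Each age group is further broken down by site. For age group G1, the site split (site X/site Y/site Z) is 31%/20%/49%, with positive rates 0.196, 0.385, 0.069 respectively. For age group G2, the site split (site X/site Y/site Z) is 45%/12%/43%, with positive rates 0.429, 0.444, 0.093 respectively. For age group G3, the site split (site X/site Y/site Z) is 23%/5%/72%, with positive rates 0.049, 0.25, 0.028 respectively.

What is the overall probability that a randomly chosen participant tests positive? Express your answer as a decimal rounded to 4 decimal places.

P(T|G1) = 0.31·0.196 + 0.2·0.385 + 0.49·0.069 = 0.06076 + 0.077 + 0.03381 = 0.17157
P(T|G2) = 0.45·0.429 + 0.12·0.444 + 0.43·0.093 = 0.19305 + 0.05328 + 0.03999 = 0.28632
P(T|G3) = 0.23·0.049 + 0.05·0.25 + 0.72·0.028 = 0.01127 + 0.0125 + 0.02016 = 0.04393
Then overall,
P(T) = 0.64·0.17157 + 0.1·0.28632 + 0.26·0.04393
      = 0.1098048 + 0.028632 + 0.0114218 = 0.1498586

0.1499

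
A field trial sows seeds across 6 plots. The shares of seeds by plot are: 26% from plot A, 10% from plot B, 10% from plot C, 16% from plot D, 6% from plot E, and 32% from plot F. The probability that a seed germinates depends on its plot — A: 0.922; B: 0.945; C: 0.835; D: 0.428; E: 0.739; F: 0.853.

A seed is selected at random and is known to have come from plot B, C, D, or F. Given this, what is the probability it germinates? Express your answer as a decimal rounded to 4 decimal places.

0.7639

Let S = {B, C, D, F}.
P(S) = 0.1 + 0.1 + 0.16 + 0.32 = 0.68.
P(G ∩ S) = 0.945·0.1 + 0.835·0.1 + 0.428·0.16 + 0.853·0.32 = 0.0945 + 0.0835 + 0.06848 + 0.27296 = 0.51944.
P(G | S) = 0.51944 / 0.68 = 0.763882…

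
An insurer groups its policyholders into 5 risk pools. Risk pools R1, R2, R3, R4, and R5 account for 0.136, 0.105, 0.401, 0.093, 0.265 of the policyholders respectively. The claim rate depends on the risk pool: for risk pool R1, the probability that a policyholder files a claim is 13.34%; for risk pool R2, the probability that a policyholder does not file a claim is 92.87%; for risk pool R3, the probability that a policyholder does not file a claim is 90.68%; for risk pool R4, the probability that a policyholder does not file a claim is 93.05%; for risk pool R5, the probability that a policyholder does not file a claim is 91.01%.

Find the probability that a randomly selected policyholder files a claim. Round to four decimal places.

P(C|R2) = 1 − 0.9287 = 0.0713.
P(C|R3) = 1 − 0.9068 = 0.0932.
P(C|R4) = 1 − 0.9305 = 0.0695.
P(C|R5) = 1 − 0.9101 = 0.0899.
P(C) = P(C|R1)·P(R1) + P(C|R2)·P(R2) + P(C|R3)·P(R3) + P(C|R4)·P(R4) + P(C|R5)·P(R5)
      = 0.1334·0.136 + 0.0713·0.105 + 0.0932·0.401 + 0.0695·0.093 + 0.0899·0.265
      = 0.0181424 + 0.0074865 + 0.0373732 + 0.0064635 + 0.0238235 = 0.0932891

0.0933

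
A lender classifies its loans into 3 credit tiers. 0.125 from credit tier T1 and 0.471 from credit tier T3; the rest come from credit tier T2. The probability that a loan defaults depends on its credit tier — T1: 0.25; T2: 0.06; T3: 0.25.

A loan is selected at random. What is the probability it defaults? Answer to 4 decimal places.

P(T2) = 1 − (0.125 + 0.471) = 0.404.
By the law of total probability,
P(D) = P(D|T1)·P(T1) + P(D|T2)·P(T2) + P(D|T3)·P(T3)
      = 0.25·0.125 + 0.06·0.404 + 0.25·0.471
      = 0.03125 + 0.02424 + 0.11775 = 0.17324

0.1732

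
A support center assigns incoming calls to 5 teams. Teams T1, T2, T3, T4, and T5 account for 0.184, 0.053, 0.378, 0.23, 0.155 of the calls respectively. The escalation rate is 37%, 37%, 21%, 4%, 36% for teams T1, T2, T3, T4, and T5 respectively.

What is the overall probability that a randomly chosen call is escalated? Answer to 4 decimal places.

0.2321

P(E) = P(E|T1)·P(T1) + P(E|T2)·P(T2) + P(E|T3)·P(T3) + P(E|T4)·P(T4) + P(E|T5)·P(T5)
      = 0.37·0.184 + 0.37·0.053 + 0.21·0.378 + 0.04·0.23 + 0.36·0.155
      = 0.06808 + 0.01961 + 0.07938 + 0.0092 + 0.0558 = 0.23207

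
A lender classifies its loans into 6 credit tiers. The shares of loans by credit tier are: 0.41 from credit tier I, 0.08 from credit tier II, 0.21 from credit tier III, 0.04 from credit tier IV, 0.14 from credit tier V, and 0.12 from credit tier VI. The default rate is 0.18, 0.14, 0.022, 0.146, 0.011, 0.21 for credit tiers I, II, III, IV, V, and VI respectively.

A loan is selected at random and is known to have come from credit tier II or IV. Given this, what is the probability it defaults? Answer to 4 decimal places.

Let S = {II, IV}.
P(S) = 0.08 + 0.04 = 0.12.
P(D ∩ S) = 0.14·0.08 + 0.146·0.04 = 0.0112 + 0.00584 = 0.01704.
P(D | S) = 0.01704 / 0.12 = 0.142000…

0.1420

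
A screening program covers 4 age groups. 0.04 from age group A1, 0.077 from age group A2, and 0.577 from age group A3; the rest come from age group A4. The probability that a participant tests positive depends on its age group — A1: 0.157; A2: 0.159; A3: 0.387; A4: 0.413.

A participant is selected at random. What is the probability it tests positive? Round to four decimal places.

P(A4) = 1 − (0.04 + 0.077 + 0.577) = 0.306.
Using total probability over the partition,
P(T) = P(T|A1)·P(A1) + P(T|A2)·P(A2) + P(T|A3)·P(A3) + P(T|A4)·P(A4)
      = 0.157·0.04 + 0.159·0.077 + 0.387·0.577 + 0.413·0.306
      = 0.00628 + 0.012243 + 0.223299 + 0.126378 = 0.3682

P(T) ≈ 0.3682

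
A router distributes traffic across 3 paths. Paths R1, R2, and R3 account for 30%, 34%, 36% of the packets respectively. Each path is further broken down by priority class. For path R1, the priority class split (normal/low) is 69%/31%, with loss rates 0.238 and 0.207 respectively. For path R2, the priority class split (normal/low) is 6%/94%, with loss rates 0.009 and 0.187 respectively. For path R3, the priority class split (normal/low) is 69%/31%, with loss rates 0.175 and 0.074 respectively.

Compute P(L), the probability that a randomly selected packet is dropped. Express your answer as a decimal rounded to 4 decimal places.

P(L|R1) = 0.69·0.238 + 0.31·0.207 = 0.16422 + 0.06417 = 0.22839
P(L|R2) = 0.06·0.009 + 0.94·0.187 = 0.00054 + 0.17578 = 0.17632
P(L|R3) = 0.69·0.175 + 0.31·0.074 = 0.12075 + 0.02294 = 0.14369
By total probability over the outer partition,
P(L) = 0.3·0.22839 + 0.34·0.17632 + 0.36·0.14369
      = 0.068517 + 0.0599488 + 0.0517284 = 0.1801942

P(L) ≈ 0.1802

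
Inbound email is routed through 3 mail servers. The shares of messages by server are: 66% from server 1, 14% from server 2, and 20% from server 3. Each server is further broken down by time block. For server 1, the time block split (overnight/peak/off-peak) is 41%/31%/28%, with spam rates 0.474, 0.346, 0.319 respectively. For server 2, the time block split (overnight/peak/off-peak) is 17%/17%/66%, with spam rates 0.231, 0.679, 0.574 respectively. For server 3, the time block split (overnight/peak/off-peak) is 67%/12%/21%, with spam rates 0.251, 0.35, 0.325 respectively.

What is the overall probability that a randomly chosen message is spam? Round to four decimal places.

0.3884

P(S|1) = 0.41·0.474 + 0.31·0.346 + 0.28·0.319 = 0.19434 + 0.10726 + 0.08932 = 0.39092
P(S|2) = 0.17·0.231 + 0.17·0.679 + 0.66·0.574 = 0.03927 + 0.11543 + 0.37884 = 0.53354
P(S|3) = 0.67·0.251 + 0.12·0.35 + 0.21·0.325 = 0.16817 + 0.042 + 0.06825 = 0.27842
By total probability over the outer partition,
P(S) = 0.66·0.39092 + 0.14·0.53354 + 0.2·0.27842
      = 0.2580072 + 0.0746956 + 0.055684 = 0.3883868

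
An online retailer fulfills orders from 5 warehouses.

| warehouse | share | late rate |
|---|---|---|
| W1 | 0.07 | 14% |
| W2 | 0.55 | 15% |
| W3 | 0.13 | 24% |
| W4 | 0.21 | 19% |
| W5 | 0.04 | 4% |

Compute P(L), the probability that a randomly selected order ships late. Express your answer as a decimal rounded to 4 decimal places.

Summing over the partition,
P(L) = P(L|W1)·P(W1) + P(L|W2)·P(W2) + P(L|W3)·P(W3) + P(L|W4)·P(W4) + P(L|W5)·P(W5)
      = 0.14·0.07 + 0.15·0.55 + 0.24·0.13 + 0.19·0.21 + 0.04·0.04
      = 0.0098 + 0.0825 + 0.0312 + 0.0399 + 0.0016 = 0.165

0.1650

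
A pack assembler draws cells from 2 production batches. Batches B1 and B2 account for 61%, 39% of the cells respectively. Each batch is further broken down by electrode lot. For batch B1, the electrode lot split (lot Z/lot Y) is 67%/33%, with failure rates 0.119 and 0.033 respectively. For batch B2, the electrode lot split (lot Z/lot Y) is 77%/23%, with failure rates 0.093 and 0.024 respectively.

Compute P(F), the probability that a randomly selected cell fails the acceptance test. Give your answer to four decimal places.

P(F|B1) = 0.67·0.119 + 0.33·0.033 = 0.07973 + 0.01089 = 0.09062
P(F|B2) = 0.77·0.093 + 0.23·0.024 = 0.07161 + 0.00552 = 0.07713
Then overall,
P(F) = 0.61·0.09062 + 0.39·0.07713
      = 0.0552782 + 0.0300807 = 0.0853589

P(F) ≈ 0.0854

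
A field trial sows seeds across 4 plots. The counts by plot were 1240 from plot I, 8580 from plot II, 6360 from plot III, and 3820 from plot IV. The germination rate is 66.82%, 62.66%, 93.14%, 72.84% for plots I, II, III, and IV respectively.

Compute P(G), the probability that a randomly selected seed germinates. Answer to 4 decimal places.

0.7455

Total: 1240 + 8580 + 6360 + 3820 = 20000.
P(I) = 1240/20000 = 0.062. P(II) = 8580/20000 = 0.429. P(III) = 6360/20000 = 0.318. P(IV) = 3820/20000 = 0.191.
Using total probability over the partition,
P(G) = P(G|I)·P(I) + P(G|II)·P(II) + P(G|III)·P(III) + P(G|IV)·P(IV)
      = 0.6682·0.062 + 0.6266·0.429 + 0.9314·0.318 + 0.7284·0.191
      = 0.0414284 + 0.2688114 + 0.2961852 + 0.1391244 = 0.7455494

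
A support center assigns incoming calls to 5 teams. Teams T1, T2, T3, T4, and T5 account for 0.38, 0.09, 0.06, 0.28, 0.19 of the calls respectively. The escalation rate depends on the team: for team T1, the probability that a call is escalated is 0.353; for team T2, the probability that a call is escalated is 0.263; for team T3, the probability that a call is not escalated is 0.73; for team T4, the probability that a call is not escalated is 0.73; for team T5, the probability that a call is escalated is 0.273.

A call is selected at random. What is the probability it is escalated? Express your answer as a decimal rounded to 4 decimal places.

P(E) ≈ 0.3015

P(E|T3) = 1 − 0.73 = 0.27.
P(E|T4) = 1 − 0.73 = 0.27.
P(E) = P(E|T1)·P(T1) + P(E|T2)·P(T2) + P(E|T3)·P(T3) + P(E|T4)·P(T4) + P(E|T5)·P(T5)
      = 0.353·0.38 + 0.263·0.09 + 0.27·0.06 + 0.27·0.28 + 0.273·0.19
      = 0.13414 + 0.02367 + 0.0162 + 0.0756 + 0.05187 = 0.30148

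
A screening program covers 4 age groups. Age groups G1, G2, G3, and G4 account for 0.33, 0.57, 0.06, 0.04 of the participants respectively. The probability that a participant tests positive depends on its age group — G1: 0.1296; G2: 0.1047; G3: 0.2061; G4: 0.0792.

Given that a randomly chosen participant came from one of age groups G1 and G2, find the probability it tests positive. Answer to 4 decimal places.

P(T|S) ≈ 0.1138

Let S = {G1, G2}.
P(S) = 0.33 + 0.57 = 0.9.
P(T ∩ S) = 0.1296·0.33 + 0.1047·0.57 = 0.042768 + 0.059679 = 0.102447.
P(T | S) = 0.102447 / 0.9 = 0.113830…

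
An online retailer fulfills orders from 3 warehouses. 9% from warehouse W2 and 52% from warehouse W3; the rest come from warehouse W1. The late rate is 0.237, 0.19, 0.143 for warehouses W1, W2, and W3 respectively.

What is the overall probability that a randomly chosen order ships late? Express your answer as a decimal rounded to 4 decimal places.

P(L) ≈ 0.1839

P(W1) = 1 − (0.09 + 0.52) = 0.39.
P(L) = P(L|W1)·P(W1) + P(L|W2)·P(W2) + P(L|W3)·P(W3)
      = 0.237·0.39 + 0.19·0.09 + 0.143·0.52
      = 0.09243 + 0.0171 + 0.07436 = 0.18389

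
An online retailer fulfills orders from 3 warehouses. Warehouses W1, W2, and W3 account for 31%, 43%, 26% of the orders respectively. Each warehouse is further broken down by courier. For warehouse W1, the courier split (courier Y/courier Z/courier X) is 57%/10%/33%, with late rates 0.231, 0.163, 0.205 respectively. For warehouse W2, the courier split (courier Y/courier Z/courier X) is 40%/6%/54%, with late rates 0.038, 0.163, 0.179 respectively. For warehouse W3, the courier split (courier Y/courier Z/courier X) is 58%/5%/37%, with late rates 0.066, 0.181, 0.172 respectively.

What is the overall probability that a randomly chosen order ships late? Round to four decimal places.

P(L) ≈ 0.1480

P(L|W1) = 0.57·0.231 + 0.1·0.163 + 0.33·0.205 = 0.13167 + 0.0163 + 0.06765 = 0.21562
P(L|W2) = 0.4·0.038 + 0.06·0.163 + 0.54·0.179 = 0.0152 + 0.00978 + 0.09666 = 0.12164
P(L|W3) = 0.58·0.066 + 0.05·0.181 + 0.37·0.172 = 0.03828 + 0.00905 + 0.06364 = 0.11097
By total probability over the outer partition,
P(L) = 0.31·0.21562 + 0.43·0.12164 + 0.26·0.11097
      = 0.0668422 + 0.0523052 + 0.0288522 = 0.1479996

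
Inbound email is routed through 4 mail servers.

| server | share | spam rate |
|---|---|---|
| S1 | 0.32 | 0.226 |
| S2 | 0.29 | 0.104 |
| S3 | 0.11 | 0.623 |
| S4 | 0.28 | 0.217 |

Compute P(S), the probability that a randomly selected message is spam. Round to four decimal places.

By the law of total probability,
P(S) = P(S|S1)·P(S1) + P(S|S2)·P(S2) + P(S|S3)·P(S3) + P(S|S4)·P(S4)
      = 0.226·0.32 + 0.104·0.29 + 0.623·0.11 + 0.217·0.28
      = 0.07232 + 0.03016 + 0.06853 + 0.06076 = 0.23177

0.2318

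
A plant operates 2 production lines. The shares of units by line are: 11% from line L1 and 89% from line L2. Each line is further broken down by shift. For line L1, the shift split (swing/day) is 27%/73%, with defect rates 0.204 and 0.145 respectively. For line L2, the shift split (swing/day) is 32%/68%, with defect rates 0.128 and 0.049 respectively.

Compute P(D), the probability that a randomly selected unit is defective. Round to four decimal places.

P(D|L1) = 0.27·0.204 + 0.73·0.145 = 0.05508 + 0.10585 = 0.16093
P(D|L2) = 0.32·0.128 + 0.68·0.049 = 0.04096 + 0.03332 = 0.07428
Then overall,
P(D) = 0.11·0.16093 + 0.89·0.07428
      = 0.0177023 + 0.0661092 = 0.0838115

P(D) ≈ 0.0838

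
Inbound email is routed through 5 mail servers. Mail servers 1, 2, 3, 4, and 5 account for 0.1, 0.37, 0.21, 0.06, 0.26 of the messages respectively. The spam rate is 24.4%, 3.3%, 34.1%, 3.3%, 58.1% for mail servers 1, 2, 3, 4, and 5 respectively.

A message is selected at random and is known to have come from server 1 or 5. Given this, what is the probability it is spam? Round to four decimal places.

Let J = {1, 5}.
P(J) = 0.1 + 0.26 = 0.36.
P(S ∩ J) = 0.244·0.1 + 0.581·0.26 = 0.0244 + 0.15106 = 0.17546.
P(S | J) = 0.17546 / 0.36 = 0.487389…

0.4874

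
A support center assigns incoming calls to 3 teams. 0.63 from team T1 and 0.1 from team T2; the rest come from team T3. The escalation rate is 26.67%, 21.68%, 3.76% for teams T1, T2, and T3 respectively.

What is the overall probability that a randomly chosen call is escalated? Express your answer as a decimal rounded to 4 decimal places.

0.1999

P(T3) = 1 − (0.63 + 0.1) = 0.27.
Using total probability over the partition,
P(E) = P(E|T1)·P(T1) + P(E|T2)·P(T2) + P(E|T3)·P(T3)
      = 0.2667·0.63 + 0.2168·0.1 + 0.0376·0.27
      = 0.168021 + 0.02168 + 0.010152 = 0.199853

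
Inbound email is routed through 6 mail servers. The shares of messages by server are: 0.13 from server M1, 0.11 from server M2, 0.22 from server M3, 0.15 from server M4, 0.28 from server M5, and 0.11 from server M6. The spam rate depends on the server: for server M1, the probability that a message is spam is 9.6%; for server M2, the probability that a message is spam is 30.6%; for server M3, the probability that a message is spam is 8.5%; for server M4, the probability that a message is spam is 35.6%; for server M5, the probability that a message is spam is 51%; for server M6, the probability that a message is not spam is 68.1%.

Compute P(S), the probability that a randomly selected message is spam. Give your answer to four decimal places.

0.2961

P(S|M6) = 1 − 0.681 = 0.319.
P(S) = P(S|M1)·P(M1) + P(S|M2)·P(M2) + P(S|M3)·P(M3) + P(S|M4)·P(M4) + P(S|M5)·P(M5) + P(S|M6)·P(M6)
      = 0.096·0.13 + 0.306·0.11 + 0.085·0.22 + 0.356·0.15 + 0.51·0.28 + 0.319·0.11
      = 0.01248 + 0.03366 + 0.0187 + 0.0534 + 0.1428 + 0.03509 = 0.29613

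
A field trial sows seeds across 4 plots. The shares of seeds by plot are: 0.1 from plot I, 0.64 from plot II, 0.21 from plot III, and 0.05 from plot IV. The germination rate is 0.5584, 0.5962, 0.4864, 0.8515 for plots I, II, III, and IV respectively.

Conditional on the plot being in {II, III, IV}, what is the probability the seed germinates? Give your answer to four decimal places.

Let S = {II, III, IV}.
P(S) = 0.64 + 0.21 + 0.05 = 0.9.
P(G ∩ S) = 0.5962·0.64 + 0.4864·0.21 + 0.8515·0.05 = 0.381568 + 0.102144 + 0.042575 = 0.526287.
P(G | S) = 0.526287 / 0.9 = 0.584763…

P(G|S) ≈ 0.5848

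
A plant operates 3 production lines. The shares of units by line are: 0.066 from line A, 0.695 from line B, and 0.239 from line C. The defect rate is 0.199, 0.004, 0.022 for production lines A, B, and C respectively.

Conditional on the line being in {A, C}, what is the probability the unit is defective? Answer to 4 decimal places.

P(D|S) ≈ 0.0603

Let S = {A, C}.
P(S) = 0.066 + 0.239 = 0.305.
P(D ∩ S) = 0.199·0.066 + 0.022·0.239 = 0.013134 + 0.005258 = 0.018392.
P(D | S) = 0.018392 / 0.305 = 0.060302…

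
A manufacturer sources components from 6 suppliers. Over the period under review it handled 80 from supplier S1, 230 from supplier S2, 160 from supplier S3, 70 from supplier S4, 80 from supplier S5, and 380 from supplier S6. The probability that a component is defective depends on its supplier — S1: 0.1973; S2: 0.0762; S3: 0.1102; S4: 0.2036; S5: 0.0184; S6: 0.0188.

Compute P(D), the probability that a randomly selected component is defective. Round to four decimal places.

0.0738

Total: 80 + 230 + 160 + 70 + 80 + 380 = 1000.
P(S1) = 80/1000 = 0.08. P(S2) = 230/1000 = 0.23. P(S3) = 160/1000 = 0.16. P(S4) = 70/1000 = 0.07. P(S5) = 80/1000 = 0.08. P(S6) = 380/1000 = 0.38.
Summing over the partition,
P(D) = P(D|S1)·P(S1) + P(D|S2)·P(S2) + P(D|S3)·P(S3) + P(D|S4)·P(S4) + P(D|S5)·P(S5) + P(D|S6)·P(S6)
      = 0.1973·0.08 + 0.0762·0.23 + 0.1102·0.16 + 0.2036·0.07 + 0.0184·0.08 + 0.0188·0.38
      = 0.015784 + 0.017526 + 0.017632 + 0.014252 + 0.001472 + 0.007144 = 0.07381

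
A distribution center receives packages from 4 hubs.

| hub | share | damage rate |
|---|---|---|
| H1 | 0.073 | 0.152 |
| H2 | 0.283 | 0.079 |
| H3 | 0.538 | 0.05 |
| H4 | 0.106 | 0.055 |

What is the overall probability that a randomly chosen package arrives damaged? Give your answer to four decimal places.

P(D) = P(D|H1)·P(H1) + P(D|H2)·P(H2) + P(D|H3)·P(H3) + P(D|H4)·P(H4)
      = 0.152·0.073 + 0.079·0.283 + 0.05·0.538 + 0.055·0.106
      = 0.011096 + 0.022357 + 0.0269 + 0.00583 = 0.066183

P(D) ≈ 0.0662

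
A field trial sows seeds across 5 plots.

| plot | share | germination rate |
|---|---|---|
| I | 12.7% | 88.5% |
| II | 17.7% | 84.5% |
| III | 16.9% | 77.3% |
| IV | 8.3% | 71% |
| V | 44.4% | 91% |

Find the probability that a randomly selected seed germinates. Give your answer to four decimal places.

P(G) = P(G|I)·P(I) + P(G|II)·P(II) + P(G|III)·P(III) + P(G|IV)·P(IV) + P(G|V)·P(V)
      = 0.885·0.127 + 0.845·0.177 + 0.773·0.169 + 0.71·0.083 + 0.91·0.444
      = 0.112395 + 0.149565 + 0.130637 + 0.05893 + 0.40404 = 0.855567

0.8556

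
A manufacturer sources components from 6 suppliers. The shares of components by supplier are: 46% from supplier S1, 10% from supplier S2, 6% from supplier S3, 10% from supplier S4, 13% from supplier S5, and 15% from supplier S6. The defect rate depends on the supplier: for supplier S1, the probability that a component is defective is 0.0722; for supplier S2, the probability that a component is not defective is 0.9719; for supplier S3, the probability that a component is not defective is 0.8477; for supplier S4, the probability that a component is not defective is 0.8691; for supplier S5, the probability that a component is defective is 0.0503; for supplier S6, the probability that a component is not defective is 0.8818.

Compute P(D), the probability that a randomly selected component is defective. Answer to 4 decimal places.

P(D|S2) = 1 − 0.9719 = 0.0281.
P(D|S3) = 1 − 0.8477 = 0.1523.
P(D|S4) = 1 − 0.8691 = 0.1309.
P(D|S6) = 1 − 0.8818 = 0.1182.
P(D) = P(D|S1)·P(S1) + P(D|S2)·P(S2) + P(D|S3)·P(S3) + P(D|S4)·P(S4) + P(D|S5)·P(S5) + P(D|S6)·P(S6)
      = 0.0722·0.46 + 0.0281·0.1 + 0.1523·0.06 + 0.1309·0.1 + 0.0503·0.13 + 0.1182·0.15
      = 0.033212 + 0.00281 + 0.009138 + 0.01309 + 0.006539 + 0.01773 = 0.082519

0.0825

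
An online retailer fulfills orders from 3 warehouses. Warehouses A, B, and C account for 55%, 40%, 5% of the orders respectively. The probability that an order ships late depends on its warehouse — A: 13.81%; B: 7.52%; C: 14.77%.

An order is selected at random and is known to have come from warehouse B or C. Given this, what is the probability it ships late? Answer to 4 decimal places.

Let S = {B, C}.
P(S) = 0.4 + 0.05 = 0.45.
P(L ∩ S) = 0.0752·0.4 + 0.1477·0.05 = 0.03008 + 0.007385 = 0.037465.
P(L | S) = 0.037465 / 0.45 = 0.083256…

0.0833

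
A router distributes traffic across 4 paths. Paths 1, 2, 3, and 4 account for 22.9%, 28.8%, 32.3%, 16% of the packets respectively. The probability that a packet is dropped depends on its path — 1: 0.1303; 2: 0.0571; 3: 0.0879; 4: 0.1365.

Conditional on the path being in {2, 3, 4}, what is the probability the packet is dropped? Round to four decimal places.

0.0865

Let S = {2, 3, 4}.
P(S) = 0.288 + 0.323 + 0.16 = 0.771.
P(L ∩ S) = 0.0571·0.288 + 0.0879·0.323 + 0.1365·0.16 = 0.0164448 + 0.0283917 + 0.02184 = 0.0666765.
P(L | S) = 0.0666765 / 0.771 = 0.086481…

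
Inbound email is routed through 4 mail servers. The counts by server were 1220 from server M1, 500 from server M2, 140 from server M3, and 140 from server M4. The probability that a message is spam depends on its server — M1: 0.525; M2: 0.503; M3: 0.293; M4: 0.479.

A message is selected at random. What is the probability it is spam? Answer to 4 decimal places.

0.5000

Total: 1220 + 500 + 140 + 140 = 2000.
P(M1) = 1220/2000 = 0.61. P(M2) = 500/2000 = 0.25. P(M3) = 140/2000 = 0.07. P(M4) = 140/2000 = 0.07.
By the law of total probability,
P(S) = P(S|M1)·P(M1) + P(S|M2)·P(M2) + P(S|M3)·P(M3) + P(S|M4)·P(M4)
      = 0.525·0.61 + 0.503·0.25 + 0.293·0.07 + 0.479·0.07
      = 0.32025 + 0.12575 + 0.02051 + 0.03353 = 0.50004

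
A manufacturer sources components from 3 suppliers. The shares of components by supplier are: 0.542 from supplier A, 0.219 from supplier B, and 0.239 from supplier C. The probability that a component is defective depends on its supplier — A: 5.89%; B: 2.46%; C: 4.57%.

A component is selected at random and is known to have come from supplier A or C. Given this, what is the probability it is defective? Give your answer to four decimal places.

P(D|S) ≈ 0.0549

Let S = {A, C}.
P(S) = 0.542 + 0.239 = 0.781.
P(D ∩ S) = 0.0589·0.542 + 0.0457·0.239 = 0.0319238 + 0.0109223 = 0.0428461.
P(D | S) = 0.0428461 / 0.781 = 0.054861…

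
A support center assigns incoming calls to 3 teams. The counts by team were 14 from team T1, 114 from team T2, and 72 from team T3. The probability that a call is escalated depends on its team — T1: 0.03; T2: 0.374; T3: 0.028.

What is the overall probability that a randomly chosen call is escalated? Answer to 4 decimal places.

Total: 14 + 114 + 72 = 200.
P(T1) = 14/200 = 0.07. P(T2) = 114/200 = 0.57. P(T3) = 72/200 = 0.36.
P(E) = P(E|T1)·P(T1) + P(E|T2)·P(T2) + P(E|T3)·P(T3)
      = 0.03·0.07 + 0.374·0.57 + 0.028·0.36
      = 0.0021 + 0.21318 + 0.01008 = 0.22536

P(E) ≈ 0.2254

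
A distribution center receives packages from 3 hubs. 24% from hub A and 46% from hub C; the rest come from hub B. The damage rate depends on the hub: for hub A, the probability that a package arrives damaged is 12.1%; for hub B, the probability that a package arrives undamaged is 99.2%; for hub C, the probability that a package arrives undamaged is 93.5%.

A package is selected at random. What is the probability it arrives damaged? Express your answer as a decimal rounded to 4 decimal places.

P(B) = 1 − (0.24 + 0.46) = 0.3.
P(D|B) = 1 − 0.992 = 0.008.
P(D|C) = 1 − 0.935 = 0.065.
P(D) = P(D|A)·P(A) + P(D|B)·P(B) + P(D|C)·P(C)
      = 0.121·0.24 + 0.008·0.3 + 0.065·0.46
      = 0.02904 + 0.0024 + 0.0299 = 0.06134

P(D) ≈ 0.0613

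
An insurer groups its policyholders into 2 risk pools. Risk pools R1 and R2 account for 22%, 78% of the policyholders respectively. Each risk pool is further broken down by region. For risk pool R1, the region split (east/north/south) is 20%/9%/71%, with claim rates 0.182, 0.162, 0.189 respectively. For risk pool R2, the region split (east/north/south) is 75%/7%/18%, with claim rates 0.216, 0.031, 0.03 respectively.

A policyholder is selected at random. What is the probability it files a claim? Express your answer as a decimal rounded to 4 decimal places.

P(C|R1) = 0.2·0.182 + 0.09·0.162 + 0.71·0.189 = 0.0364 + 0.01458 + 0.13419 = 0.18517
P(C|R2) = 0.75·0.216 + 0.07·0.031 + 0.18·0.03 = 0.162 + 0.00217 + 0.0054 = 0.16957
Then overall,
P(C) = 0.22·0.18517 + 0.78·0.16957
      = 0.0407374 + 0.1322646 = 0.173002

0.1730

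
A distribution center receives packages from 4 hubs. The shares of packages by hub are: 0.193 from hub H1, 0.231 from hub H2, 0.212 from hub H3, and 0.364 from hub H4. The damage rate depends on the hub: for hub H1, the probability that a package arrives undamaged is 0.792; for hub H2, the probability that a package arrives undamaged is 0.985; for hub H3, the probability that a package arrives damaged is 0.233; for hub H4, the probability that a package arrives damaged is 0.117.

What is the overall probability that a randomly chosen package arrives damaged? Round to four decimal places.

P(D|H1) = 1 − 0.792 = 0.208.
P(D|H2) = 1 − 0.985 = 0.015.
P(D) = P(D|H1)·P(H1) + P(D|H2)·P(H2) + P(D|H3)·P(H3) + P(D|H4)·P(H4)
      = 0.208·0.193 + 0.015·0.231 + 0.233·0.212 + 0.117·0.364
      = 0.040144 + 0.003465 + 0.049396 + 0.042588 = 0.135593

0.1356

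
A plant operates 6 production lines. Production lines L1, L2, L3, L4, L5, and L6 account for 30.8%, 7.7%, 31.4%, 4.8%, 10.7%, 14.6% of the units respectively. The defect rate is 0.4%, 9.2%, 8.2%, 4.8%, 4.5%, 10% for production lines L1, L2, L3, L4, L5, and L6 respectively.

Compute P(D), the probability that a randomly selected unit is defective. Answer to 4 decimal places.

0.0558

P(D) = P(D|L1)·P(L1) + P(D|L2)·P(L2) + P(D|L3)·P(L3) + P(D|L4)·P(L4) + P(D|L5)·P(L5) + P(D|L6)·P(L6)
      = 0.004·0.308 + 0.092·0.077 + 0.082·0.314 + 0.048·0.048 + 0.045·0.107 + 0.1·0.146
      = 0.001232 + 0.007084 + 0.025748 + 0.002304 + 0.004815 + 0.0146 = 0.055783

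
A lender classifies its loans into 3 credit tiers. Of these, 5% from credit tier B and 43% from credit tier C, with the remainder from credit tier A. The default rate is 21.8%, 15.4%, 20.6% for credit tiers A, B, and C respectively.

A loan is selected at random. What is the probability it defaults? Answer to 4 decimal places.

P(A) = 1 − (0.05 + 0.43) = 0.52.
Summing over the partition,
P(D) = P(D|A)·P(A) + P(D|B)·P(B) + P(D|C)·P(C)
      = 0.218·0.52 + 0.154·0.05 + 0.206·0.43
      = 0.11336 + 0.0077 + 0.08858 = 0.20964

0.2096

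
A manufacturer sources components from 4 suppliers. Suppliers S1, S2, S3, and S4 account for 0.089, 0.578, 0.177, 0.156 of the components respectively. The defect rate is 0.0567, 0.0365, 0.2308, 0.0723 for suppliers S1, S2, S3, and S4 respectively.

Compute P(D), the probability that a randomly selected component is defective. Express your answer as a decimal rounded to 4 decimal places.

0.0783

P(D) = P(D|S1)·P(S1) + P(D|S2)·P(S2) + P(D|S3)·P(S3) + P(D|S4)·P(S4)
      = 0.0567·0.089 + 0.0365·0.578 + 0.2308·0.177 + 0.0723·0.156
      = 0.0050463 + 0.021097 + 0.0408516 + 0.0112788 = 0.0782737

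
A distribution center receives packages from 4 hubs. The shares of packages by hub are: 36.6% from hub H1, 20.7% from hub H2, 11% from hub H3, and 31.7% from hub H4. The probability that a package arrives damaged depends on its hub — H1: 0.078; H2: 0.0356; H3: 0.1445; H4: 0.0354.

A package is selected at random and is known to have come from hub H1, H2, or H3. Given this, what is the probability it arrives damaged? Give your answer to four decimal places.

Let S = {H1, H2, H3}.
P(S) = 0.366 + 0.207 + 0.11 = 0.683.
P(D ∩ S) = 0.078·0.366 + 0.0356·0.207 + 0.1445·0.11 = 0.028548 + 0.0073692 + 0.015895 = 0.0518122.
P(D | S) = 0.0518122 / 0.683 = 0.075860…

P(D|S) ≈ 0.0759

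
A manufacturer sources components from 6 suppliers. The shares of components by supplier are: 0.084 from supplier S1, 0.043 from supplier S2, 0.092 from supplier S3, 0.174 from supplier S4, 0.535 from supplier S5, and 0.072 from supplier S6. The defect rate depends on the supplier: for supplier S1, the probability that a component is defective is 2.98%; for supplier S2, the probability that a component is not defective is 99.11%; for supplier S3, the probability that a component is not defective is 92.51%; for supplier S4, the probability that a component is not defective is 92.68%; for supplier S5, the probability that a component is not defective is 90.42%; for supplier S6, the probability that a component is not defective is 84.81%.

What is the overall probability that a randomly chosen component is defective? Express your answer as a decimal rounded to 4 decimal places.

P(D) ≈ 0.0847

P(D|S2) = 1 − 0.9911 = 0.0089.
P(D|S3) = 1 − 0.9251 = 0.0749.
P(D|S4) = 1 − 0.9268 = 0.0732.
P(D|S5) = 1 − 0.9042 = 0.0958.
P(D|S6) = 1 − 0.8481 = 0.1519.
Summing over the partition,
P(D) = P(D|S1)·P(S1) + P(D|S2)·P(S2) + P(D|S3)·P(S3) + P(D|S4)·P(S4) + P(D|S5)·P(S5) + P(D|S6)·P(S6)
      = 0.0298·0.084 + 0.0089·0.043 + 0.0749·0.092 + 0.0732·0.174 + 0.0958·0.535 + 0.1519·0.072
      = 0.0025032 + 0.0003827 + 0.0068908 + 0.0127368 + 0.051253 + 0.0109368 = 0.0847033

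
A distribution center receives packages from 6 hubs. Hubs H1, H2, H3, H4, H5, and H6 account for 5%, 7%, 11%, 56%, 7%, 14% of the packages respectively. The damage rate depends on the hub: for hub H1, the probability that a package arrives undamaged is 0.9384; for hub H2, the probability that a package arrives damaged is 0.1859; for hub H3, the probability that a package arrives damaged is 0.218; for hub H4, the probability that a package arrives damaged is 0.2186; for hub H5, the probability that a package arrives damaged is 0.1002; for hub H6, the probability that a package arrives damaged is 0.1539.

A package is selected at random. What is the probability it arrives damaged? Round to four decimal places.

P(D|H1) = 1 − 0.9384 = 0.0616.
Summing over the partition,
P(D) = P(D|H1)·P(H1) + P(D|H2)·P(H2) + P(D|H3)·P(H3) + P(D|H4)·P(H4) + P(D|H5)·P(H5) + P(D|H6)·P(H6)
      = 0.0616·0.05 + 0.1859·0.07 + 0.218·0.11 + 0.2186·0.56 + 0.1002·0.07 + 0.1539·0.14
      = 0.00308 + 0.013013 + 0.02398 + 0.122416 + 0.007014 + 0.021546 = 0.191049

P(D) ≈ 0.1910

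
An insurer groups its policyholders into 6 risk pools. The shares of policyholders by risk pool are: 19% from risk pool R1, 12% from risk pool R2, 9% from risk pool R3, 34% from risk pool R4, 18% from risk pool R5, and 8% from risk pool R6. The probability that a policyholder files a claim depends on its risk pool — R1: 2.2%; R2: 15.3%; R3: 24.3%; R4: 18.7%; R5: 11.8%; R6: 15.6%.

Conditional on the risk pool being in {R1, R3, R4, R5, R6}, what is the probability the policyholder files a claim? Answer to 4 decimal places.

0.1402

Let S = {R1, R3, R4, R5, R6}.
P(S) = 0.19 + 0.09 + 0.34 + 0.18 + 0.08 = 0.88.
P(C ∩ S) = 0.022·0.19 + 0.243·0.09 + 0.187·0.34 + 0.118·0.18 + 0.156·0.08 = 0.00418 + 0.02187 + 0.06358 + 0.02124 + 0.01248 = 0.12335.
P(C | S) = 0.12335 / 0.88 = 0.140170…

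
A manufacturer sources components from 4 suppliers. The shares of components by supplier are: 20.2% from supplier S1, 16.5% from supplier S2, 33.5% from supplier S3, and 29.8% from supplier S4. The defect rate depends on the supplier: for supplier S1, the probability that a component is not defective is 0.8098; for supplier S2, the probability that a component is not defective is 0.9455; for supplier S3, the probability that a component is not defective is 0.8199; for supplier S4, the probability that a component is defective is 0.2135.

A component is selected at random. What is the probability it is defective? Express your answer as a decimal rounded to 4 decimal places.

P(D) ≈ 0.1714

P(D|S1) = 1 − 0.8098 = 0.1902.
P(D|S2) = 1 − 0.9455 = 0.0545.
P(D|S3) = 1 − 0.8199 = 0.1801.
Summing over the partition,
P(D) = P(D|S1)·P(S1) + P(D|S2)·P(S2) + P(D|S3)·P(S3) + P(D|S4)·P(S4)
      = 0.1902·0.202 + 0.0545·0.165 + 0.1801·0.335 + 0.2135·0.298
      = 0.0384204 + 0.0089925 + 0.0603335 + 0.063623 = 0.1713694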